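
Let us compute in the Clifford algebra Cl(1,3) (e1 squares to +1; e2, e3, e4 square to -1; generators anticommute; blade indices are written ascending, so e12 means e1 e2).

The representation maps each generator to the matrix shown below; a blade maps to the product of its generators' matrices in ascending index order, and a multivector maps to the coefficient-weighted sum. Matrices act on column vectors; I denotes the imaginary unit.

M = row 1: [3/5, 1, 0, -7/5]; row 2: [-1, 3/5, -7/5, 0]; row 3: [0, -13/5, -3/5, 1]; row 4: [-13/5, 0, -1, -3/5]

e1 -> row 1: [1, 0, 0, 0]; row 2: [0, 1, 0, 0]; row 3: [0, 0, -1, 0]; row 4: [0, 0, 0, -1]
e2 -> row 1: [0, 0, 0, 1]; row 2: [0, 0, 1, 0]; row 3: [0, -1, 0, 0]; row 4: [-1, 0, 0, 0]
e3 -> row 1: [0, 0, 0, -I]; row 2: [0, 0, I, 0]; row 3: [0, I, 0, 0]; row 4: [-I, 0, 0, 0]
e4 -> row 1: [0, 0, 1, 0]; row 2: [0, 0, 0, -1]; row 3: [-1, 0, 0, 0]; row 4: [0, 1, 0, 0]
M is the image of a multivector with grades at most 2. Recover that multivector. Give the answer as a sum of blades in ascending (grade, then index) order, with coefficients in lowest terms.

Method: the blade images are trace-orthogonal — tr(rho(e_A) rho(e_B)^-1) = 4 if A = B and 0 otherwise — and rho(e_A)^-1 = (e_A)^2 * rho(e_A) with (e_A)^2 = +1 or -1, so the coefficient of e_A in the preimage is (e_A)^2 * tr(M rho(e_A))/4.
Nonzero projections over blades of grade <= 2: e1: (e1)^2 = +1, tr(M rho(e1)) = 12/5, coefficient 3/5; e2: (e2)^2 = -1, tr(M rho(e2)) = -12/5, coefficient 3/5; e12: (e12)^2 = +1, tr(M rho(e12)) = -8, coefficient -2; e24: (e24)^2 = -1, tr(M rho(e24)) = -4, coefficient 1. Every other blade of grade <= 2 projects to 0.
Answer: 3/5*e1 + 3/5*e2 - 2*e12 + e24


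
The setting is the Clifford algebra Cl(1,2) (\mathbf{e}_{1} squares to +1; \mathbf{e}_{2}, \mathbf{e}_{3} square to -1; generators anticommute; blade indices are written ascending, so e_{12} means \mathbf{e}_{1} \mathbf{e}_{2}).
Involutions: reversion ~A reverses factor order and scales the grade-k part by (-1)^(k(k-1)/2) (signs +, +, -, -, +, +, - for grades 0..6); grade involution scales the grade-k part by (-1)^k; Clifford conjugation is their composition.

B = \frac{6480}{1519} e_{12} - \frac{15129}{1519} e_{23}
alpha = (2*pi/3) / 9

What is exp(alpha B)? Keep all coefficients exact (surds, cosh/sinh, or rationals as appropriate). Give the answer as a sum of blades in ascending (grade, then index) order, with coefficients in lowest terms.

B^2 term by term: the squares give (\frac{6480}{1519})^2*(e_{12})^2 + (-\frac{15129}{1519})^2*(e_{23})^2 = \frac{41990400}{2307361}*(+1) + \frac{228886641}{2307361}*(-1) = -81 (each basis 2-blade squares to minus the product of its generators' squares); cross terms between blades sharing an index anticommute and cancel. So B^2 = -81.
B^2 = -81 — the negative square puts this in the circular regime; l = 9, alpha*l = \frac{2 \pi}{3}, so exp(alpha B) = cos(\frac{2 \pi}{3}) + (sin(\frac{2 \pi}{3})/9)*B = - \frac{1}{2} + (\frac{\sqrt{3}}{18})*B.
Answer: - \frac{1}{2} + \frac{360 \sqrt{3}}{1519} e_{12} - \frac{1681 \sqrt{3}}{3038} e_{23}


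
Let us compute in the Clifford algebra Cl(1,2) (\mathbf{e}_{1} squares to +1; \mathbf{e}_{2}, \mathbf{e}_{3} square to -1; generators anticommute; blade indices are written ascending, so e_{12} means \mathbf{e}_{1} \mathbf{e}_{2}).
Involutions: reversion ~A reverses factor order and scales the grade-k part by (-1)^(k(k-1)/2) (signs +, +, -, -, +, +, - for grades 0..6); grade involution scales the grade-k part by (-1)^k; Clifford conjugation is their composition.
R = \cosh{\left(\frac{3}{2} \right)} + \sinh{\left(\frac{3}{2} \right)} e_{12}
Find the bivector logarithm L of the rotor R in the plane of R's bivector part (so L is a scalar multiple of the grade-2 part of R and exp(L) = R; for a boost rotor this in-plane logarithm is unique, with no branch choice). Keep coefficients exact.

The scalar part of R is \cosh{\left(\frac{3}{2} \right)}, which fixes the rapidity magnitude through cosh (cosh is even, so it cannot fix the sign — the bivector part carries that); dividing the bivector part by sinh of the rapidity gives the plane, and L = rapidity * plane, where the joint sign ambiguity of (rapidity, plane) cancels in the product.
Concretely: cosh(rapidity) = \cosh{\left(\frac{3}{2} \right)} gives rapidity = ±\frac{3}{2}, and since rapidity/sinh(rapidity) is even the sign is immaterial: L = (rapidity/sinh(rapidity)) * <R>_2 = (\frac{3}{2 \sinh{\left(\frac{3}{2} \right)}}) * <R>_2.
Answer: \frac{3}{2} e_{12}


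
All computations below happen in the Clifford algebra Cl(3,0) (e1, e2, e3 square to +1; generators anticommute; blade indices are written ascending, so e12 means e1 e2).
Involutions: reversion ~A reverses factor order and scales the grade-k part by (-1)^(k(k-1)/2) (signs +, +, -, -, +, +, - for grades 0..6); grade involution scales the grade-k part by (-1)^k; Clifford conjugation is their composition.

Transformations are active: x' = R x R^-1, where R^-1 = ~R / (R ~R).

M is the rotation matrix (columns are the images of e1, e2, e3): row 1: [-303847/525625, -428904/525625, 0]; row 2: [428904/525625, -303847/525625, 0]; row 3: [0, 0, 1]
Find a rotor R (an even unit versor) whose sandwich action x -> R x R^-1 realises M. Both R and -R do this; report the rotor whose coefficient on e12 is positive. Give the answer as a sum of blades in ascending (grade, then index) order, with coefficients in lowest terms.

Method: write R = a + b12*e12 + b13*e13 + b23*e23 with a^2 + b12^2 + b13^2 + b23^2 = 1 (so R^-1 = ~R). Expanding the columns R e_j ~R gives tr M = 4a^2 - 1 and, from the antisymmetric part, M21 - M12 = -4a*b12, M13 - M31 = 4a*b13, M32 - M23 = -4a*b23.
Here tr M = -82069/525625, so a^2 = (1 + tr M)/4 = 110889/525625 and a = ±333/725. Taking a = 333/725: M21 - M12 = 857808/525625, M13 - M31 = 0, M32 - M23 = 0, giving b12 = -644/725, b13 = 0, b23 = 0, i.e. R = 333/725 - 644/725*e12.
Its e12 coefficient is negative, so report the other preimage -R.
Answer: -333/725 + 644/725*e12. Why the constraint matters: R and -R act identically through the sandwich — M has trace -82069/525625 either way — so only the sign condition on e12 picks one of the two preimages.


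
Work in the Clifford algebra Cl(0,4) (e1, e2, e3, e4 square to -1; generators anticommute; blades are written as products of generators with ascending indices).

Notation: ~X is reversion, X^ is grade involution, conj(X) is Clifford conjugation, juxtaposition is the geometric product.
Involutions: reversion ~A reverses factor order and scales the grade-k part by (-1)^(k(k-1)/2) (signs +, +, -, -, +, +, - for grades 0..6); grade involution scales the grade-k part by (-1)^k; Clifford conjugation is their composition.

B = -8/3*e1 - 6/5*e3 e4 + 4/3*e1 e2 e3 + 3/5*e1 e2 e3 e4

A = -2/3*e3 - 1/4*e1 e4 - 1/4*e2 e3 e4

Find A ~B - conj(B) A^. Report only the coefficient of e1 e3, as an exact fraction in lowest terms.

first term: 3/20*e1 + 3/10*e2 + 22/15*e4 - 8/9*e1 e2 - 187/90*e1 e3 + 1/3*e1 e4 + 3/20*e2 e3 + 2/5*e1 e2 e4 + 1/3*e2 e3 e4 - 2/3*e1 e2 e3 e4
second term: 3/20*e1 - 3/10*e2 + 22/15*e4 - 8/9*e1 e2 + 187/90*e1 e3 - 1/3*e1 e4 + 3/20*e2 e3 + 2/5*e1 e2 e4 + 1/3*e2 e3 e4 + 2/3*e1 e2 e3 e4
Answer: -187/45


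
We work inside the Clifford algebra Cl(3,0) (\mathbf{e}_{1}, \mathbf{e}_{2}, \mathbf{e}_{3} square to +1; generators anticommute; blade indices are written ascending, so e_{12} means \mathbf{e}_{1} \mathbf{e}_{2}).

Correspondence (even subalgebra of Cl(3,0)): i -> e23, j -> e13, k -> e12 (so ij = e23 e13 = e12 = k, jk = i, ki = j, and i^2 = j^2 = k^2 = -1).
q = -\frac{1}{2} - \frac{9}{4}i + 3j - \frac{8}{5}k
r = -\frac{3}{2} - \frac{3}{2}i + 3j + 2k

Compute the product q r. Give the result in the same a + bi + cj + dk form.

In blades: q = -\frac{1}{2} - \frac{8}{5} e_{12} + 3 e_{13} - \frac{9}{4} e_{23}, r = -\frac{3}{2} + 2 e_{12} + 3 e_{13} - \frac{3}{2} e_{23}.
Distribute q over r term by term (generator squares from the signature, products reordered to ascending indices): (-\frac{1}{2})*r = \frac{3}{4} - e_{12} - \frac{3}{2} e_{13} + \frac{3}{4} e_{23}; (-\frac{8}{5} e_{12})*r = \frac{16}{5} + \frac{12}{5} e_{12} + \frac{12}{5} e_{13} + \frac{24}{5} e_{23}; (3 e_{13})*r = -9 + \frac{9}{2} e_{12} - \frac{9}{2} e_{13} + 6 e_{23}; (-\frac{9}{4} e_{23})*r = -\frac{27}{8} - \frac{27}{4} e_{12} + \frac{9}{2} e_{13} + \frac{27}{8} e_{23}.
Sum: -\frac{337}{40} - \frac{17}{20} e_{12} + \frac{9}{10} e_{13} + \frac{597}{40} e_{23}; translating back through the correspondence:
Answer: -\frac{337}{40} + \frac{597}{40}i + \frac{9}{10}j - \frac{17}{20}k


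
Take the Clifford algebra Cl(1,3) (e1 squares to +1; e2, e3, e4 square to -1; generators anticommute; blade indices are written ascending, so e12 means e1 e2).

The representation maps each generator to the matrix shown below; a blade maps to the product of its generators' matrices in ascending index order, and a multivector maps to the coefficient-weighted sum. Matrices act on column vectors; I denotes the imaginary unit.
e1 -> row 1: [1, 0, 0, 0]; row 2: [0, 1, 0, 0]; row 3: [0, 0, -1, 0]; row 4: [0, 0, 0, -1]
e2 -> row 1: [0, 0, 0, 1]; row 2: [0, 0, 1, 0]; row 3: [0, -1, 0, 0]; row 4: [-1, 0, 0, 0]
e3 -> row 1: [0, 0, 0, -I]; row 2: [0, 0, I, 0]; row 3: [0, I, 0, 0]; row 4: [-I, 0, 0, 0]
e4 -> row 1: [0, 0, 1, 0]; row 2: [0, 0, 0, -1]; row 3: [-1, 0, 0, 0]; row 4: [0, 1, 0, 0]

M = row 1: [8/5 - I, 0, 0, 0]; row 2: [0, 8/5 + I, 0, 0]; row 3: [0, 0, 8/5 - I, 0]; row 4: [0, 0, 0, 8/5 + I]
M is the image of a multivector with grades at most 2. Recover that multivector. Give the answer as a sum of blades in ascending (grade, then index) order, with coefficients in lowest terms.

Method: the blade images are trace-orthogonal — tr(rho(e_A) rho(e_B)^-1) = 4 if A = B and 0 otherwise — and rho(e_A)^-1 = (e_A)^2 * rho(e_A) with (e_A)^2 = +1 or -1, so the coefficient of e_A in the preimage is (e_A)^2 * tr(M rho(e_A))/4.
Nonzero projections over blades of grade <= 2: 1: (1)^2 = +1, tr(M 1) = 32/5, coefficient 8/5; e23: (e23)^2 = -1, tr(M rho(e23)) = -4, coefficient 1. Every other blade of grade <= 2 projects to 0.
Answer: 8/5 + e23


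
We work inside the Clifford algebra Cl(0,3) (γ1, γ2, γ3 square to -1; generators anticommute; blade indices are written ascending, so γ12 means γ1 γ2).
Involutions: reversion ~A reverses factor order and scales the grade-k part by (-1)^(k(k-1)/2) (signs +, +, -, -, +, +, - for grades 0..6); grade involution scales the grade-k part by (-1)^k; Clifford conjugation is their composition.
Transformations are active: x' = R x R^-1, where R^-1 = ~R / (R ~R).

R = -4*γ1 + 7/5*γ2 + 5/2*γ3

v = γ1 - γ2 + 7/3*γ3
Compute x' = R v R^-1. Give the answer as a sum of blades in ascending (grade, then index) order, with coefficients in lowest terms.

~R = -4*γ1 + 7/5*γ2 + 5/2*γ3, and R ~R = -2421/100, so R^-1 = ~R / (-2421/100).
R v = -13/30 + 13/5*γ12 - 71/6*γ13 + 173/30*γ23
Answer: -8303/7263*γ1 + 7627/7263*γ2 - 16297/7263*γ3


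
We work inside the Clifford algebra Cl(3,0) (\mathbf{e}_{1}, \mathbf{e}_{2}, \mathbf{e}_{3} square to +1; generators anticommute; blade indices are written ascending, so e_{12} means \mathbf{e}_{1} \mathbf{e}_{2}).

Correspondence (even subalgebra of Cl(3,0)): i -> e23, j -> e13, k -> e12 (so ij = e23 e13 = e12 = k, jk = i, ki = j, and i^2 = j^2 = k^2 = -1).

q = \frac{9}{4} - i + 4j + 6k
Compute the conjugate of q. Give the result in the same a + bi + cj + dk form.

In blades: q = \frac{9}{4} + 6 e_{12} + 4 e_{13} - e_{23}.
Quaternion conjugation is reversion on the even subalgebra: the scalar is fixed and every grade-2 blade flips sign, giving \frac{9}{4} - 6 e_{12} - 4 e_{13} + e_{23}; translating back:
Answer: \frac{9}{4} + i - 4j - 6k


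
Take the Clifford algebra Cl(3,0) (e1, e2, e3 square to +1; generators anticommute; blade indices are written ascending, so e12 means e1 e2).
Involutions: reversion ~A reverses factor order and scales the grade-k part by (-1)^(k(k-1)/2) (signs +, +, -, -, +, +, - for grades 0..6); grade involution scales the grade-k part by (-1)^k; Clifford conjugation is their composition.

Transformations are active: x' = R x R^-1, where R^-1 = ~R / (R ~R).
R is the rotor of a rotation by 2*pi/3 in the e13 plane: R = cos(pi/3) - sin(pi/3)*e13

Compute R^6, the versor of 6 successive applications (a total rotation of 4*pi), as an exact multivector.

Half-angle bookkeeping: 6 applications in e13 add up to rotor phase 6*pi/3 = 2*pi, so R^6 = cos(2*pi) - sin(2*pi)*e13.
cos(2*pi) = 1 and sin(2*pi) = 0, so R^6 = 1. The total rotation 4*pi is 2 full turns, so every vector returns to itself, yet the rotor is +1, back on the identity sheet (an even number of 2*pi turns).
Answer: 1


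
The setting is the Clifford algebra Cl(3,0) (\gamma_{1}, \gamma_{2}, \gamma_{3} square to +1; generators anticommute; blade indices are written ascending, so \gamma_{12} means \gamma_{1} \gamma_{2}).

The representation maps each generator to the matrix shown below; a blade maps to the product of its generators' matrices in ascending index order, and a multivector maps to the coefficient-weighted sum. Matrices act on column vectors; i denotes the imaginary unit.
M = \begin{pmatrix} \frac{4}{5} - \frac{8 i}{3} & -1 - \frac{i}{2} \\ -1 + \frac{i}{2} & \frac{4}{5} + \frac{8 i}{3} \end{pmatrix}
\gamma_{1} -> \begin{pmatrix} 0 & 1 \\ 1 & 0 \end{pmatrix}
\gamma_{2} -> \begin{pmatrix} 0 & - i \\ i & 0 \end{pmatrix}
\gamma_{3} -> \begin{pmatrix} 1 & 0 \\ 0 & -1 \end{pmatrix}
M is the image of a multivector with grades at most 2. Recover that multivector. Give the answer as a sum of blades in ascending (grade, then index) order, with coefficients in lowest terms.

Method: 1, rho(\gamma_{1}), rho(\gamma_{2}), rho(\gamma_{3}) form a trace-orthogonal basis of the 2x2 complex matrices (tr(X Y) = 2 if X = Y, else 0), so M = m0*1 + m1*rho(\gamma_{1}) + m2*rho(\gamma_{2}) + m3*rho(\gamma_{3}) with m0 = tr(M)/2 = \frac{4}{5}, m1 = tr(M rho(\gamma_{1}))/2 = -1, m2 = tr(M rho(\gamma_{2}))/2 = \frac{1}{2}, m3 = tr(M rho(\gamma_{3}))/2 = - \frac{8 i}{3}.
Multiplying table entries, the bivector images are rho(\gamma_{12}) = i*rho(\gamma_{3}), rho(\gamma_{13}) = -i*rho(\gamma_{2}), rho(\gamma_{23}) = i*rho(\gamma_{1}); with real blade coefficients the real parts of m0..m3 are the coefficients of 1, \gamma_{1}, \gamma_{2}, \gamma_{3} and the imaginary parts give the bivectors (\gamma_{23}: Im m1, \gamma_{13}: -Im m2, \gamma_{12}: Im m3).
Answer: \frac{4}{5} - \gamma_{1} + \frac{1}{2} \gamma_{2} - \frac{8}{3} \gamma_{12}


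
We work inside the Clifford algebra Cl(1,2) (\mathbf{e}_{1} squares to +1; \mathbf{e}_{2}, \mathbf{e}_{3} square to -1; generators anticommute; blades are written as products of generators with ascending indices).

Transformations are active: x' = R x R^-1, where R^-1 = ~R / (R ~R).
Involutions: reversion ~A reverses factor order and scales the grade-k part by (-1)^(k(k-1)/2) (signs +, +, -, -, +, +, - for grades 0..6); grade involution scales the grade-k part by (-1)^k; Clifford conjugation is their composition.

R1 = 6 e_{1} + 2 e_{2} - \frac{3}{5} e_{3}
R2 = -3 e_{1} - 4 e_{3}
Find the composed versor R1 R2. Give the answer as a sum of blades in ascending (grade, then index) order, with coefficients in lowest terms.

Distribute over the terms of R2 (each basis-blade product reordered to ascending indices, repeated generators contracted through their squares):
R1 (-3 e_{1}) = -18 + 6 e_{1} e_{2} - \frac{9}{5} e_{1} e_{3}
R1 (-4 e_{3}) = -\frac{12}{5} - 24 e_{1} e_{3} - 8 e_{2} e_{3}
Summing the partial products and collecting blades:
Answer: -\frac{102}{5} + 6 e_{1} e_{2} - \frac{129}{5} e_{1} e_{3} - 8 e_{2} e_{3}


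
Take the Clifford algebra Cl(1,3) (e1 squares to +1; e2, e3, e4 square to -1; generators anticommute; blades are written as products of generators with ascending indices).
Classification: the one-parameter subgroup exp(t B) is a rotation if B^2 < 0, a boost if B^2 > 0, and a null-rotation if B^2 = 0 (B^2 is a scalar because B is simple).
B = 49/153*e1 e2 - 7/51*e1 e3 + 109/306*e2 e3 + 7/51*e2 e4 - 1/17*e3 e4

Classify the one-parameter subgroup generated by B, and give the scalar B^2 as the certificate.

B^2 term by term: the squares give (49/153)^2*(e1 e2)^2 + (-7/51)^2*(e1 e3)^2 + (109/306)^2*(e2 e3)^2 + (7/51)^2*(e2 e4)^2 + (-1/17)^2*(e3 e4)^2 = 2401/23409*(+1) + 49/2601*(+1) + 11881/93636*(-1) + 49/2601*(-1) + 1/289*(-1) = -1/36 (each basis 2-blade squares to minus the product of its generators' squares); cross terms between blades sharing an index anticommute and cancel; the commuting (index-disjoint) pairs give grade-4 terms 2*c*c'*(blade product), which cancel blade by blade — e1 e2 e3 e4: -98/2601 + 98/2601 = 0 — confirming B is simple. So B^2 = -1/36.
Answer: rotation, certificate B^2 = -1/36. One invariant decides it: the square -1/36 survives every conjugation, and its sign is exactly the classification.


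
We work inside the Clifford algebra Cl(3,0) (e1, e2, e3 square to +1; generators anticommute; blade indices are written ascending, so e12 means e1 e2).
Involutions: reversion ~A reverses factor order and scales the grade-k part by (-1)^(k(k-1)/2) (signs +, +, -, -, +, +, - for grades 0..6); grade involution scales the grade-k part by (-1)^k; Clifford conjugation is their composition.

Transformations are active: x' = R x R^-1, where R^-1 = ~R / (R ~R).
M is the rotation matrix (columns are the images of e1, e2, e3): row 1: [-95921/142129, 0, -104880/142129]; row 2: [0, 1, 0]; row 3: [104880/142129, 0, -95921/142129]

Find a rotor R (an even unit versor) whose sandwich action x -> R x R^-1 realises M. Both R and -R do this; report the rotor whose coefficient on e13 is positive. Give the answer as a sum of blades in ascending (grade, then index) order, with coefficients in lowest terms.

Method: write R = a + b12*e12 + b13*e13 + b23*e23 with a^2 + b12^2 + b13^2 + b23^2 = 1 (so R^-1 = ~R). Expanding the columns R e_j ~R gives tr M = 4a^2 - 1 and, from the antisymmetric part, M21 - M12 = -4a*b12, M13 - M31 = 4a*b13, M32 - M23 = -4a*b23.
Here tr M = -49713/142129, so a^2 = (1 + tr M)/4 = 23104/142129 and a = ±152/377. Taking a = 152/377: M21 - M12 = 0, M13 - M31 = -209760/142129, M32 - M23 = 0, giving b12 = 0, b13 = -345/377, b23 = 0, i.e. R = 152/377 - 345/377*e13.
Its e13 coefficient is negative, so report the other preimage -R.
Answer: -152/377 + 345/377*e13. Note: both R and -R realise this M (trace -49713/142129); the covering map identifies them, and the e13-coefficient sign is the tie-breaker.


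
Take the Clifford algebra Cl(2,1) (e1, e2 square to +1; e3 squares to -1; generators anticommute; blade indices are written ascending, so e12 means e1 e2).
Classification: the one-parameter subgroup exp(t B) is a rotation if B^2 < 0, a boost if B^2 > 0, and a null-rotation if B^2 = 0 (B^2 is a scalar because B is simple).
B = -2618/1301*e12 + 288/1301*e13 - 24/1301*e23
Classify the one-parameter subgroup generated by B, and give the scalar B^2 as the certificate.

B^2 term by term: the squares give (-2618/1301)^2*(e12)^2 + (288/1301)^2*(e13)^2 + (-24/1301)^2*(e23)^2 = 6853924/1692601*(-1) + 82944/1692601*(+1) + 576/1692601*(+1) = -4 (each basis 2-blade squares to minus the product of its generators' squares); cross terms between blades sharing an index anticommute and cancel. So B^2 = -4.
Answer: rotation, certificate B^2 = -4. Check the certificate: B^2 = -4, and that sign is decisive whatever form B takes.


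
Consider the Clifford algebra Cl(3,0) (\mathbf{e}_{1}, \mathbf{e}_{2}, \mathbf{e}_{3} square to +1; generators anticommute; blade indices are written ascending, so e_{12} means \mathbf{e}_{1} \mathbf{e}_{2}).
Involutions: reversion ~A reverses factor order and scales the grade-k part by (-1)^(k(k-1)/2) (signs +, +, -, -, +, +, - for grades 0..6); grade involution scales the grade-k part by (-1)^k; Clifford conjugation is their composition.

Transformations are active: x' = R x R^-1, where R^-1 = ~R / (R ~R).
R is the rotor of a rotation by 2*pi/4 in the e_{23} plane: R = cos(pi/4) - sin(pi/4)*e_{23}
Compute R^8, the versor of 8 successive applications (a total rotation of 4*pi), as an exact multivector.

Rotor phase runs at HALF the rotation angle; powers of one rotor simply add phase, so after 8 steps in e_{23} the phase is 8*pi/4 = 2 \pi and R^8 = cos(2 \pi) - sin(2 \pi)*e_{23}.
cos(2 \pi) = 1 and sin(2 \pi) = 0, so R^8 = 1. The total rotation 4*pi is 2 full turns, so every vector returns to itself, yet the rotor is +1, back on the identity sheet (an even number of 2*pi turns).
Answer: 1


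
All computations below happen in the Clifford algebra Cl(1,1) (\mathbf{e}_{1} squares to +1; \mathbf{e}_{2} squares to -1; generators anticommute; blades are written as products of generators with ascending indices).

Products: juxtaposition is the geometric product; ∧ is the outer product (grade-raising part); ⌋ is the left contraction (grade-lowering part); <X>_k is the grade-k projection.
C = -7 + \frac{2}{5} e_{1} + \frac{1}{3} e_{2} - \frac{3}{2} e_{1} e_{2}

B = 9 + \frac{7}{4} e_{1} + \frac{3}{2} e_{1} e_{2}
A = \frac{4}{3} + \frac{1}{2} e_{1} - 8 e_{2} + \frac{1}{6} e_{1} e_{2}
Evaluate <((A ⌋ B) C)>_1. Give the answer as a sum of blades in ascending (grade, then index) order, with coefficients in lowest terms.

step 1: \frac{105}{8} - \frac{29}{3} e_{1} + \frac{3}{4} e_{2} + 2 e_{1} e_{2}
step 2: -\frac{11879}{120} + \frac{569}{8} e_{1} + \frac{513}{40} e_{2} - \frac{26791}{720} e_{1} e_{2}
step 3: \frac{569}{8} e_{1} + \frac{513}{40} e_{2}
Answer: \frac{569}{8} e_{1} + \frac{513}{40} e_{2}


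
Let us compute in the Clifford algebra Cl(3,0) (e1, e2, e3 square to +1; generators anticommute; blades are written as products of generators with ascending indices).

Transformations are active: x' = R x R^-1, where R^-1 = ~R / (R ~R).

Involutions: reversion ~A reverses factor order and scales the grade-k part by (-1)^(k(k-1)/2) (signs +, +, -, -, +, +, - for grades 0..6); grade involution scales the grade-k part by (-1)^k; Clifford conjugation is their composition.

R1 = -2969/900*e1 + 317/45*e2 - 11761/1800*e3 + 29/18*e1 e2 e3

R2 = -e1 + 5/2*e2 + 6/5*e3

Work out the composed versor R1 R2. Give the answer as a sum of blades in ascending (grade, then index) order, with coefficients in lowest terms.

Distribute over the terms of R2 (each basis-blade product reordered to ascending indices, repeated generators contracted through their squares):
R1 (-e1) = 2969/900 + 317/45*e1 e2 - 11761/1800*e1 e3 - 29/18*e2 e3
R1 (5/2*e2) = 317/18 - 2969/360*e1 e2 - 145/36*e1 e3 + 11761/720*e2 e3
R1 (6/5*e3) = -11761/1500 + 29/15*e1 e2 - 2969/750*e1 e3 + 634/75*e2 e3
Summing the partial products and collecting blades:
Answer: 4901/375 + 263/360*e1 e2 - 43561/3000*e1 e3 + 83437/3600*e2 e3


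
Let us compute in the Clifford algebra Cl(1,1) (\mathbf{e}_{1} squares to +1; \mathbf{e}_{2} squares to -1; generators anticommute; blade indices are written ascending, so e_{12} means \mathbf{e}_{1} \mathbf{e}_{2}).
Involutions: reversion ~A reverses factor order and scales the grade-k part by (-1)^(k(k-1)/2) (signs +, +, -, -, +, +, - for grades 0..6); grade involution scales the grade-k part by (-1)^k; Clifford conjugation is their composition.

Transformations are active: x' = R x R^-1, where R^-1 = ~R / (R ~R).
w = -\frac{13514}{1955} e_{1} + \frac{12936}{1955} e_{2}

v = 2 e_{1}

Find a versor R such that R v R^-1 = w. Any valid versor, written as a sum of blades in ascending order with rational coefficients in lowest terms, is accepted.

Key observation: q(v) = q(w) = 4 (sandwiches preserve the norm), so R = v + w = -\frac{9604}{1955} e_{1} + \frac{12936}{1955} e_{2} works whenever it is invertible — the component of v along it is kept and (v - w)/2 reverses, sending v to w.
Answer: -\frac{9604}{1955} e_{1} + \frac{12936}{1955} e_{2}


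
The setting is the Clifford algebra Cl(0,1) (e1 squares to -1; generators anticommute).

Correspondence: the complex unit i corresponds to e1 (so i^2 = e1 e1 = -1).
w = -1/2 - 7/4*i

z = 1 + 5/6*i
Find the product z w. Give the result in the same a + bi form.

In blades: z = 1 + 5/6*e1, w = -1/2 - 7/4*e1.
Distribute z over w term by term (generator squares from the signature, products reordered to ascending indices): (1)*w = -1/2 - 7/4*e1; (5/6*e1)*w = 35/24 - 5/12*e1.
Sum: 23/24 - 13/6*e1; translating back through the correspondence:
Answer: 23/24 - 13/6*i


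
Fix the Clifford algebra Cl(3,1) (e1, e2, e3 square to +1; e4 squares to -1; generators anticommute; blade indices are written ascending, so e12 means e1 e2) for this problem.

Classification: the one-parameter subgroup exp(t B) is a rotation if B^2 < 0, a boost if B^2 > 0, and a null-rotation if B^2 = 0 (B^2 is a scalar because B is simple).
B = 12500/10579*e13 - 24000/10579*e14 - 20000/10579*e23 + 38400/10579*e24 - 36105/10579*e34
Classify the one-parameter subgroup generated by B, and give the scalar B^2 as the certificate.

B^2 term by term: the squares give (12500/10579)^2*(e13)^2 + (-24000/10579)^2*(e14)^2 + (-20000/10579)^2*(e23)^2 + (38400/10579)^2*(e24)^2 + (-36105/10579)^2*(e34)^2 = 156250000/111915241*(-1) + 576000000/111915241*(+1) + 400000000/111915241*(-1) + 1474560000/111915241*(+1) + 1303571025/111915241*(+1) = 25 (each basis 2-blade squares to minus the product of its generators' squares); cross terms between blades sharing an index anticommute and cancel; the commuting (index-disjoint) pairs give grade-4 terms 2*c*c'*(blade product), which cancel blade by blade — e1234: -960000000/111915241 + 960000000/111915241 = 0 — confirming B is simple. So B^2 = 25.
Answer: boost, certificate B^2 = 25. Key observation: B^2 = 25 is a conjugation invariant, so its sign decides the class regardless of the surface form of B.


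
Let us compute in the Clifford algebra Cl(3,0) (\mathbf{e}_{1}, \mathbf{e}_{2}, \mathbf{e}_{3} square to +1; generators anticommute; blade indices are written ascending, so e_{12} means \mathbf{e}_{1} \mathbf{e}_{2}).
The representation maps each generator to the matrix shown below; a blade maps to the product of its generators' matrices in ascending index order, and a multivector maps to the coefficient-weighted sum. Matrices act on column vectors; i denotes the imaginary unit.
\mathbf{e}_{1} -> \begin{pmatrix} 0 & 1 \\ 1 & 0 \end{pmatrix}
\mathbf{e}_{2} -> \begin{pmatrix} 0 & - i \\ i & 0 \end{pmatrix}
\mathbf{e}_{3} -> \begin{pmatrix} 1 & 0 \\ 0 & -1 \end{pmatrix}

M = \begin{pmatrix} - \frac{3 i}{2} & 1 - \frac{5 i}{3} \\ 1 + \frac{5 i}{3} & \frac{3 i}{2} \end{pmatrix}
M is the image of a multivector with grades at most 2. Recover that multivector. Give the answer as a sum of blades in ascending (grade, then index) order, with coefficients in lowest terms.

Method: 1, rho(e_{1}), rho(e_{2}), rho(e_{3}) form a trace-orthogonal basis of the 2x2 complex matrices (tr(X Y) = 2 if X = Y, else 0), so M = m0*1 + m1*rho(e_{1}) + m2*rho(e_{2}) + m3*rho(e_{3}) with m0 = tr(M)/2 = 0, m1 = tr(M rho(e_{1}))/2 = 1, m2 = tr(M rho(e_{2}))/2 = \frac{5}{3}, m3 = tr(M rho(e_{3}))/2 = - \frac{3 i}{2}.
Multiplying table entries, the bivector images are rho(e_{12}) = i*rho(e_{3}), rho(e_{13}) = -i*rho(e_{2}), rho(e_{23}) = i*rho(e_{1}); with real blade coefficients the real parts of m0..m3 are the coefficients of 1, e_{1}, e_{2}, e_{3} and the imaginary parts give the bivectors (e_{23}: Im m1, e_{13}: -Im m2, e_{12}: Im m3).
Answer: e_{1} + \frac{5}{3} e_{2} - \frac{3}{2} e_{12}


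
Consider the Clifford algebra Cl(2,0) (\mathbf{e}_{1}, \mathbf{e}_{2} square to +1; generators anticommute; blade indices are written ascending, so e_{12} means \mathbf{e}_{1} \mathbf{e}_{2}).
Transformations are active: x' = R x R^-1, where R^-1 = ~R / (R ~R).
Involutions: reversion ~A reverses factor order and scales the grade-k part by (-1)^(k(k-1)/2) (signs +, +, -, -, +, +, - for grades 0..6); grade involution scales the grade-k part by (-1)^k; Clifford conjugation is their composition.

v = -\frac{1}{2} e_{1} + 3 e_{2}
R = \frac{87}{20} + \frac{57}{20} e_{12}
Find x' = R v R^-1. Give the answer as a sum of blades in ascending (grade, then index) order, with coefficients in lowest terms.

~R = \frac{87}{20} - \frac{57}{20} e_{12}, and R ~R = \frac{5409}{200}, so R^-1 = ~R / (\frac{5409}{200}).
R v = \frac{51}{8} e_{1} + \frac{579}{40} e_{2}
Answer: \frac{1533}{601} e_{1} + \frac{1991}{1202} e_{2}


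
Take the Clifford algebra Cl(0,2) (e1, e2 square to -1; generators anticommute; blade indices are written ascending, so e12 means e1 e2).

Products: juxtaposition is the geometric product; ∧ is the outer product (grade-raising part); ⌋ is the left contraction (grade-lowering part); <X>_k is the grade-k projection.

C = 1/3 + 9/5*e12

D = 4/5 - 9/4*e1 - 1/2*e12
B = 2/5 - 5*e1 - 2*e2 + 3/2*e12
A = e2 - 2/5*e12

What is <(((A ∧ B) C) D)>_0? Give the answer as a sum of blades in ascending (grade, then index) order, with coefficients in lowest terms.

step 1: 2/5*e2 + 121/25*e12
step 2: -1089/125 + 18/25*e1 + 2/15*e2 + 121/75*e12
step 3: -8518/1875 + 30167/1500*e1 - 949/300*e2 + 446/75*e12
step 4: -8518/1875
Answer: -8518/1875


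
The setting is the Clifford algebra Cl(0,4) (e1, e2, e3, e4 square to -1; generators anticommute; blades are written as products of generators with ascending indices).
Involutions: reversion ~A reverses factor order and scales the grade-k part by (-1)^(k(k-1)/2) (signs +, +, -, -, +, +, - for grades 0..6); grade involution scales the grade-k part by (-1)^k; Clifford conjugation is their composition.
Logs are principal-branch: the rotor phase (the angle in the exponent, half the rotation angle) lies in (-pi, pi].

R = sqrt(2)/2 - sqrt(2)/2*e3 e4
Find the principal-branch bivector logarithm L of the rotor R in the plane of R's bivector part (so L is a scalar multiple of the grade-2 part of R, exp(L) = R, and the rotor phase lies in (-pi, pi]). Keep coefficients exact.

The scalar part of R is sqrt(2)/2, which fixes the principal-branch rotor phase; the unit plane is then the bivector part divided by the sine of that phase, and L is that plane scaled by the phase.
Concretely: cos(phase) = sqrt(2)/2 gives phase = ±pi/4, and since phase/sin(phase) is even the sign is immaterial: L = (phase/sin(phase)) * <R>_2 = (sqrt(2)*pi/4) * <R>_2.
Answer: -pi/4*e3 e4


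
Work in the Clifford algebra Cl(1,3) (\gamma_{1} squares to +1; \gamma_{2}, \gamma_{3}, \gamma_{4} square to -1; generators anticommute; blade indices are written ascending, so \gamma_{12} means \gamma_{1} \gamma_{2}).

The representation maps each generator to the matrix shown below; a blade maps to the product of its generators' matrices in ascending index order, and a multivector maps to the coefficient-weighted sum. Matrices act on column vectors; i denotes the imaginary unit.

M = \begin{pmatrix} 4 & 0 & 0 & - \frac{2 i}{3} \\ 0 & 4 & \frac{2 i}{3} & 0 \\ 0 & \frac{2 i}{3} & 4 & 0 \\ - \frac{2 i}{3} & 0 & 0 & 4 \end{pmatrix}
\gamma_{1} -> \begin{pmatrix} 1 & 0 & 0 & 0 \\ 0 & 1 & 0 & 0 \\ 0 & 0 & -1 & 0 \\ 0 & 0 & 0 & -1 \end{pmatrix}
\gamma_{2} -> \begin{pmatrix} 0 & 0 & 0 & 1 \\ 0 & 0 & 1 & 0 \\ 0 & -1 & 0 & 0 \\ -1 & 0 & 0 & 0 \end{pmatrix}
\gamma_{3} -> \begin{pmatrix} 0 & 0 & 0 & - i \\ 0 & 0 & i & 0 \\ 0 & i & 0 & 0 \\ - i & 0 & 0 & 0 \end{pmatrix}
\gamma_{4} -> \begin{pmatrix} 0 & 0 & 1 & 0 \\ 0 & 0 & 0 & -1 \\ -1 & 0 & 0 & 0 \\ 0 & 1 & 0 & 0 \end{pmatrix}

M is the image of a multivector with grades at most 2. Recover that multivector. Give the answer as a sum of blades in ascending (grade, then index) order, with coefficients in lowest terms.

Method: the blade images are trace-orthogonal — tr(rho(e_A) rho(e_B)^-1) = 4 if A = B and 0 otherwise — and rho(e_A)^-1 = (e_A)^2 * rho(e_A) with (e_A)^2 = +1 or -1, so the coefficient of e_A in the preimage is (e_A)^2 * tr(M rho(e_A))/4.
Nonzero projections over blades of grade <= 2: 1: (1)^2 = +1, tr(M 1) = 16, coefficient 4; \gamma_{3}: (\gamma_{3})^2 = -1, tr(M rho(\gamma_{3})) = - \frac{8}{3}, coefficient \frac{2}{3}. Every other blade of grade <= 2 projects to 0.
Answer: 4 + \frac{2}{3} \gamma_{3}


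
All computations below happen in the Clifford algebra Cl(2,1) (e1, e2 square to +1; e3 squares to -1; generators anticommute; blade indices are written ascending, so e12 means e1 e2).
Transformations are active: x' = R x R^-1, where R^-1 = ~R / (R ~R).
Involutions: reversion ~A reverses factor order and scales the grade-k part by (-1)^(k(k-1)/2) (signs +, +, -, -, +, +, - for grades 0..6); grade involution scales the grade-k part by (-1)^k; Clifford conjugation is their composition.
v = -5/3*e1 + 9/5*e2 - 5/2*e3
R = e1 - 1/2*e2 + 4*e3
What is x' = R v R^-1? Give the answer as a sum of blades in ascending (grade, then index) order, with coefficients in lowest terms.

~R = e1 - 1/2*e2 + 4*e3, and R ~R = -59/4, so R^-1 = ~R / (-59/4).
R v = 223/30 + 29/30*e12 + 25/6*e13 - 119/20*e23
Answer: 583/885*e1 - 1147/885*e2 - 2711/1770*e3


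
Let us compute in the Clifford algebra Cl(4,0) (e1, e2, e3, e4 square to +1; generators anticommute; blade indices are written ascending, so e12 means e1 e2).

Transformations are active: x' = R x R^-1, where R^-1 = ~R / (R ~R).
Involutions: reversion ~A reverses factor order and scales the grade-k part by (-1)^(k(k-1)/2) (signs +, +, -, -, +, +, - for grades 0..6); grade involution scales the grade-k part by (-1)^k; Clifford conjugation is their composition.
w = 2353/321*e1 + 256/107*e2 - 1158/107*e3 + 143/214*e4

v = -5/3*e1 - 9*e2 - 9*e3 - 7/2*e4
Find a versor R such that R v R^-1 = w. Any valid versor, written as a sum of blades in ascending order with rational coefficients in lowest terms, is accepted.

Equal squares first: v^2 = w^2 = 6373/36. Then v + w = 606/107*e1 - 707/107*e2 - 2121/107*e3 - 303/107*e4 is a versor taking v to w, provided it is invertible.
Answer: 606/107*e1 - 707/107*e2 - 2121/107*e3 - 303/107*e4


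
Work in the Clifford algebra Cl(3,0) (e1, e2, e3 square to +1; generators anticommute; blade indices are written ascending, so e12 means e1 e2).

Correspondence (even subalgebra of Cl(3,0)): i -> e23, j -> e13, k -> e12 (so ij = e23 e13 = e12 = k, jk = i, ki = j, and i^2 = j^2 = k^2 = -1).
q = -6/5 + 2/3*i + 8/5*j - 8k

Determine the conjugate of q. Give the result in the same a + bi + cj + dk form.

In blades: q = -6/5 - 8*e12 + 8/5*e13 + 2/3*e23.
Quaternion conjugation is reversion on the even subalgebra: the scalar is fixed and every grade-2 blade flips sign, giving -6/5 + 8*e12 - 8/5*e13 - 2/3*e23; translating back:
Answer: -6/5 - 2/3*i - 8/5*j + 8k


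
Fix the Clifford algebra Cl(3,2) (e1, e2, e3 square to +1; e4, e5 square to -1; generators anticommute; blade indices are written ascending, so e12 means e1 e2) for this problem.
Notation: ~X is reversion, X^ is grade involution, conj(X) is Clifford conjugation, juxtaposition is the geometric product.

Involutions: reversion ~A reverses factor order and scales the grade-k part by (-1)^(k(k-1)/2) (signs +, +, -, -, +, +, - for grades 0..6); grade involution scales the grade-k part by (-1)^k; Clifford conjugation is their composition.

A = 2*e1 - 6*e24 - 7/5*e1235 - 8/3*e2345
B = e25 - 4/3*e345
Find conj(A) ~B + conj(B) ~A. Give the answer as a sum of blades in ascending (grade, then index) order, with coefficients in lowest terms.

first term: 32/9*e2 - 7/5*e13 + 8/3*e34 + 6*e45 + 28/15*e124 + 2*e125 + 8*e235 - 8/3*e1345
second term: 32/9*e2 - 7/5*e13 + 8/3*e34 - 6*e45 - 28/15*e124 - 2*e125 + 8*e235 + 8/3*e1345
Answer: 64/9*e2 - 14/5*e13 + 16/3*e34 + 16*e235


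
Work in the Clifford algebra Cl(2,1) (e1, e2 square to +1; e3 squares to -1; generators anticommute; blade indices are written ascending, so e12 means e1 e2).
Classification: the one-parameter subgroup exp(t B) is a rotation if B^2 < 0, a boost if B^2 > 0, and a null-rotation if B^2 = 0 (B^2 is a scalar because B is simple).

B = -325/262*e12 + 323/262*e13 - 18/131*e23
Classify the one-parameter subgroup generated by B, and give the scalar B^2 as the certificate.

B^2 term by term: the squares give (-325/262)^2*(e12)^2 + (323/262)^2*(e13)^2 + (-18/131)^2*(e23)^2 = 105625/68644*(-1) + 104329/68644*(+1) + 324/17161*(+1) = 0 (each basis 2-blade squares to minus the product of its generators' squares); cross terms between blades sharing an index anticommute and cancel. So B^2 = 0.
Answer: null-rotation, certificate B^2 = 0. One invariant decides it: the square 0 survives every conjugation, and its sign is exactly the classification.


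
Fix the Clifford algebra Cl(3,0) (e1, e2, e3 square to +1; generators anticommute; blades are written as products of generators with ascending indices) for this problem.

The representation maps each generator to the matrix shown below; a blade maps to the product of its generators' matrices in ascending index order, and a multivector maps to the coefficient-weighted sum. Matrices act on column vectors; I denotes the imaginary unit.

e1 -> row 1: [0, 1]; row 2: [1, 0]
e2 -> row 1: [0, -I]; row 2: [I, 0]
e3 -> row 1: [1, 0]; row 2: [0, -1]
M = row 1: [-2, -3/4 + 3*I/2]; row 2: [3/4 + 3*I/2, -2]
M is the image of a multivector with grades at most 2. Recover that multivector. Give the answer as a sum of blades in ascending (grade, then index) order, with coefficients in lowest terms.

Method: 1, rho(e1), rho(e2), rho(e3) form a trace-orthogonal basis of the 2x2 complex matrices (tr(X Y) = 2 if X = Y, else 0), so M = m0*1 + m1*rho(e1) + m2*rho(e2) + m3*rho(e3) with m0 = tr(M)/2 = -2, m1 = tr(M rho(e1))/2 = 3*I/2, m2 = tr(M rho(e2))/2 = -3*I/4, m3 = tr(M rho(e3))/2 = 0.
Multiplying table entries, the bivector images are rho(e1 e2) = I*rho(e3), rho(e1 e3) = -I*rho(e2), rho(e2 e3) = I*rho(e1); with real blade coefficients the real parts of m0..m3 are the coefficients of 1, e1, e2, e3 and the imaginary parts give the bivectors (e2 e3: Im m1, e1 e3: -Im m2, e1 e2: Im m3).
Answer: -2 + 3/4*e1 e3 + 3/2*e2 e3


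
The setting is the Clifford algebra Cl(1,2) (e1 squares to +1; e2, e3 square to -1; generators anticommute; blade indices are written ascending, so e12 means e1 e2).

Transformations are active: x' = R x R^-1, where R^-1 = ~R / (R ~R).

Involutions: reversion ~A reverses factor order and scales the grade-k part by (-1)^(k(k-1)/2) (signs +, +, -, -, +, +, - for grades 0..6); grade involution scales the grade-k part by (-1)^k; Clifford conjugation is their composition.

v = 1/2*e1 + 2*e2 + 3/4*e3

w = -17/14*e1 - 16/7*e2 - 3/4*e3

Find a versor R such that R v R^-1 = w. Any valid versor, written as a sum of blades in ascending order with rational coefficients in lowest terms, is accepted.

Sketch: the shared square -69/16 makes R = v + w = -5/7*e1 - 2/7*e2 the natural versor; its sandwich fixes that direction, negates (v - w)/2, and sends v to w.
Answer: -5/7*e1 - 2/7*e2


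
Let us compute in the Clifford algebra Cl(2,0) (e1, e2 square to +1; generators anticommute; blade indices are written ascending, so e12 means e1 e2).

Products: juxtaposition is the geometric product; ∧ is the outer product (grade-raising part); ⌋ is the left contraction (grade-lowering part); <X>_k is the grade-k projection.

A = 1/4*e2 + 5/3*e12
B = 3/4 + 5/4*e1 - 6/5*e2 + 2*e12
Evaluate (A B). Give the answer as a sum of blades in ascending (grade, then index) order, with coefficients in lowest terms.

step 1: -109/30 - 5/2*e1 - 91/48*e2 + 15/16*e12
Answer: -109/30 - 5/2*e1 - 91/48*e2 + 15/16*e12


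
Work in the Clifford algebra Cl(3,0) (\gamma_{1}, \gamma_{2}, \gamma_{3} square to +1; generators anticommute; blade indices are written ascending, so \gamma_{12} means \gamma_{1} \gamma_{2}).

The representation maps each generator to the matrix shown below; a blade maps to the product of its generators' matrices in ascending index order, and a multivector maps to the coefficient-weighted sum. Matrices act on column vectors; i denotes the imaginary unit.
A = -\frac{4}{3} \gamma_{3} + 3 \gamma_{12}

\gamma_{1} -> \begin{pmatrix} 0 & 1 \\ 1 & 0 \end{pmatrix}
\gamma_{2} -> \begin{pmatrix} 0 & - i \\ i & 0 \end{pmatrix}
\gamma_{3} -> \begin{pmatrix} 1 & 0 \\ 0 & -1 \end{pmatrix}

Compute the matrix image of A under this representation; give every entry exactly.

Bivector images (products of the table entries): rho(\gamma_{12}) = rho(\gamma_{1})rho(\gamma_{2}) = \begin{pmatrix} i & 0 \\ 0 & - i \end{pmatrix}.
M = (-\frac{4}{3})*rho(\gamma_{3}) + (3)*rho(\gamma_{12}), summed entrywise:
Answer: \begin{pmatrix} - \frac{4}{3} + 3 i & 0 \\ 0 & \frac{4}{3} - 3 i \end{pmatrix}
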